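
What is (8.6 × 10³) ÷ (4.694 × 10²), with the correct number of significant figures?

18

(8.6 × 10³) ÷ (4.694 × 10²) = 18.3212611845…
Multiplication/division keeps the fewest significant figures: 8.6 × 10³ → 2 s.f., 4.694 × 10² → 4 s.f.; limit is 2.
Rounded to 2 significant figures: 18.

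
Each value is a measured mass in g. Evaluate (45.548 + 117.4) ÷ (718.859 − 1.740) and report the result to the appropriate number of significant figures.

0.2272

45.548 + 117.4 = 162.948, limited to 1 d.p. → 4 s.f.; 718.859 − 1.740 = 717.119, limited to 3 d.p. → 6 s.f.
Carrying full precision, 162.948 ÷ 717.119 = 0.227225885801…; keep min(4, 6) = 4 s.f.
Rounded to 4 significant figures: 0.2272.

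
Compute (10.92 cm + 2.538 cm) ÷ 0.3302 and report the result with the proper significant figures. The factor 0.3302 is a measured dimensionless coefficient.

40.76 cm

10.92 cm + 2.538 cm = 13.458 cm; the sum is limited to 2 decimal places (4 s.f.).
Carrying full precision, 13.458 ÷ 0.3302 = 40.7571168988… cm; 0.3302 has 4 s.f., so the result keeps min(4, 4) = 4 s.f.
Rounded to 4 significant figures: 40.76 cm.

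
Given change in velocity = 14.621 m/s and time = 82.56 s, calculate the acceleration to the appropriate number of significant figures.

acceleration = 14.621 m/s ÷ 82.56 s = 0.177095445736… m/s².
14.621 has 5 significant figures; 82.56 has 4.
Division/multiplication keeps the fewest: 4 significant figures.
Rounded: 0.1771 m/s².

0.1771 m/s²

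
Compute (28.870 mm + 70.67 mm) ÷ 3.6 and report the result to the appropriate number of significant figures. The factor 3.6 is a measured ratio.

28.870 mm + 70.67 mm = 99.540 mm; the sum is limited to 2 decimal places (4 s.f.).
Carrying full precision, 99.540 ÷ 3.6 = 27.65 mm; 3.6 has 2 s.f., so the result keeps min(4, 2) = 2 s.f.
Rounded to 2 significant figures: 28 mm.

28 mm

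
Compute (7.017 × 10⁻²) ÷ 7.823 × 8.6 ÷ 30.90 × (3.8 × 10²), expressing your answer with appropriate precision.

(7.017 × 10⁻²) ÷ 7.823 × 8.6 ÷ 30.90 × (3.8 × 10²) = 0.948640615362…
Multiplication/division keeps the fewest significant figures: 7.017 × 10⁻² → 4 s.f., 7.823 → 4 s.f., 8.6 → 2 s.f., 30.90 → 4 s.f., 3.8 × 10² → 2 s.f.; limit is 2.
Rounded to 2 significant figures: 0.95.

0.95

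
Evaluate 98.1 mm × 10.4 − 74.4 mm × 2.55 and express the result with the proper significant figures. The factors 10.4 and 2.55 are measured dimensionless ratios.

8.3 × 10^2 mm

98.1 × 10.4 = 1020.24 → 1.02 × 10^3 mm (3 s.f., last digit at the 10^1 place).
74.4 × 2.55 = 189.72 → 1.90 × 10^2 mm (3 s.f., last digit at the 10^0 place).
Difference: 830.52 mm; keep the coarser place, 10^1.
Result: 8.3 × 10^2 mm.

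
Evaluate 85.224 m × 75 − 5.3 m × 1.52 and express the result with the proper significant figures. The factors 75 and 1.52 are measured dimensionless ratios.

6.4 × 10^3 m

85.224 × 75 = 6391.8 → 6.4 × 10^3 m (2 s.f., last digit at the 10^2 place).
5.3 × 1.52 = 8.056 → 8.1 m (2 s.f., last digit at the 10^-1 place).
Difference: 6383.744 m; keep the coarser place, 10^2.
Result: 6.4 × 10^3 m.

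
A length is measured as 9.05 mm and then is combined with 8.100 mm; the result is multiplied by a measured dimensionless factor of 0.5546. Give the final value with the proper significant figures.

9.511 mm

9.05 mm + 8.100 mm = 17.150 mm; the sum is limited to 2 decimal places (4 s.f.).
Carrying full precision, 17.150 × 0.5546 = 9.51139 mm; 0.5546 has 4 s.f., so the result keeps min(4, 4) = 4 s.f.
Rounded to 4 significant figures: 9.511 mm.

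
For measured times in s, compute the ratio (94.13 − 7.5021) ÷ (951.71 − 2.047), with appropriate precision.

0.09122

94.13 − 7.5021 = 86.6279, limited to 2 d.p. → 4 s.f.; 951.71 − 2.047 = 949.663, limited to 2 d.p. → 5 s.f.
Carrying full precision, 86.6279 ÷ 949.663 = 0.0912196221186…; keep min(4, 5) = 4 s.f.
Rounded to 4 significant figures: 0.09122.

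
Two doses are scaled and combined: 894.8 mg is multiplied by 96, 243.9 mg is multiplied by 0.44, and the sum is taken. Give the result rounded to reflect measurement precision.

894.8 × 96 = 85900.8 → 8.6 × 10⁴ mg (2 s.f., last digit at the 10^3 place).
243.9 × 0.44 = 107.316 → 1.1 × 10² mg (2 s.f., last digit at the 10^1 place).
Sum: 86008.116 mg; keep the coarser place, 10^3.
Result: 8.6 × 10⁴ mg.

8.6 × 10⁴ mg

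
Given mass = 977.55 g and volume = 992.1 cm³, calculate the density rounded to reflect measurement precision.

0.9853 g/cm³

density = 977.55 g ÷ 992.1 cm³ = 0.985334139704… g/cm³.
977.55 has 5 significant figures; 992.1 has 4.
Division/multiplication keeps the fewest: 4 significant figures.
Rounded: 0.9853 g/cm³.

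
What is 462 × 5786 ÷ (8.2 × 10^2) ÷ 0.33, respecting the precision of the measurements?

9.9 × 10^3

462 × 5786 ÷ (8.2 × 10^2) ÷ 0.33 = 9878.53658537…
Multiplication/division keeps the fewest significant figures: 462 → 3 s.f., 5786 → 4 s.f., 8.2 × 10^2 → 2 s.f., 0.33 → 2 s.f.; limit is 2.
Rounded to 2 significant figures: 9.9 × 10^3.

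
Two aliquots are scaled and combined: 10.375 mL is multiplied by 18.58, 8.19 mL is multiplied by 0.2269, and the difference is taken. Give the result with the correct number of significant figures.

1.909 × 10^2 mL

10.375 × 18.58 = 192.7675 → 192.8 mL (4 s.f., last digit at the 10^-1 place).
8.19 × 0.2269 = 1.858311 → 1.86 mL (3 s.f., last digit at the 10^-2 place).
Difference: 190.909189 mL; keep the coarser place, 10^-1.
Result: 1.909 × 10^2 mL.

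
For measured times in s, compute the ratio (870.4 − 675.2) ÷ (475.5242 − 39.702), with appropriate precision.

870.4 − 675.2 = 195.2, limited to 1 d.p. → 4 s.f.; 475.5242 − 39.702 = 435.8222, limited to 3 d.p. → 6 s.f.
Carrying full precision, 195.2 ÷ 435.8222 = 0.447889070359…; keep min(4, 6) = 4 s.f.
Rounded to 4 significant figures: 0.4479.

0.4479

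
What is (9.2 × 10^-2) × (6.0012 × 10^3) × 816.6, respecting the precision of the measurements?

4.5 × 10^5

(9.2 × 10^-2) × (6.0012 × 10^3) × 816.6 = 450853.35264
Multiplication/division keeps the fewest significant figures: 9.2 × 10^-2 → 2 s.f., 6.0012 × 10^3 → 5 s.f., 816.6 → 4 s.f.; limit is 2.
Rounded to 2 significant figures: 4.5 × 10^5.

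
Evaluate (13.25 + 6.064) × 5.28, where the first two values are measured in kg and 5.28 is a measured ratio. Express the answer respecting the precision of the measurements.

102 kg

13.25 kg + 6.064 kg = 19.314 kg; the sum is limited to 2 decimal places (4 s.f.).
Carrying full precision, 19.314 × 5.28 = 101.97792 kg; 5.28 has 3 s.f., so the result keeps min(4, 3) = 3 s.f.
Rounded to 3 significant figures: 102 kg.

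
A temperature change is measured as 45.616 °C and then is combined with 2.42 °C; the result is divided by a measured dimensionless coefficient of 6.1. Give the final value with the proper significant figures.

45.616 °C + 2.42 °C = 48.036 °C; the sum is limited to 2 decimal places (4 s.f.).
Carrying full precision, 48.036 ÷ 6.1 = 7.87475409836… °C; 6.1 has 2 s.f., so the result keeps min(4, 2) = 2 s.f.
Rounded to 2 significant figures: 7.9 °C.

7.9 °C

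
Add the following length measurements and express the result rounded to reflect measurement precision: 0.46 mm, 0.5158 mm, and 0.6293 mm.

1.61 mm

0.46 mm + 0.5158 mm + 0.6293 mm = 1.6051 mm.
Addition/subtraction keeps the fewest decimal places: 0.46 → 2 decimal places, 0.5158 → 4 decimal places, 0.6293 → 4 decimal places; limit is 2.
Rounded to 2 decimal places: 1.61 mm.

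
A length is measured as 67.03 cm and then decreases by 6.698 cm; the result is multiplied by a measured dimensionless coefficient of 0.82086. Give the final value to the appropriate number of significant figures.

67.03 cm − 6.698 cm = 60.332 cm; the difference is limited to 2 decimal places (4 s.f.).
Carrying full precision, 60.332 × 0.82086 = 49.52412552 cm; 0.82086 has 5 s.f., so the result keeps min(4, 5) = 4 s.f.
Rounded to 4 significant figures: 49.52 cm.

49.52 cm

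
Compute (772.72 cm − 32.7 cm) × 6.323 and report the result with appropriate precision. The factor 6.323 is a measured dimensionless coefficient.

4.679 × 10^3 cm

772.72 cm − 32.7 cm = 740.02 cm; the difference is limited to 1 decimal place (4 s.f.).
Carrying full precision, 740.02 × 6.323 = 4679.14646 cm; 6.323 has 4 s.f., so the result keeps min(4, 4) = 4 s.f.
Rounded to 4 significant figures: 4.679 × 10^3 cm.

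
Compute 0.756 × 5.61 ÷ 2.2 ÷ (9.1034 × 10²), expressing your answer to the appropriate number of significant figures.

0.0021

0.756 × 5.61 ÷ 2.2 ÷ (9.1034 × 10²) = 0.00211767032098…
Multiplication/division keeps the fewest significant figures: 0.756 → 3 s.f., 5.61 → 3 s.f., 2.2 → 2 s.f., 9.1034 × 10² → 5 s.f.; limit is 2.
Rounded to 2 significant figures: 0.0021.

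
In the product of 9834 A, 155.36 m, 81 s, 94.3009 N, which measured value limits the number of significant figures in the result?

81 s

9834 A → 4 s.f.; 155.36 m → 5 s.f.; 81 s → 2 s.f.; 94.3009 N → 6 s.f.
The fewest is 2 significant figures, from 81 s.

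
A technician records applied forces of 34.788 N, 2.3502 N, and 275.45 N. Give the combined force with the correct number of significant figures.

3.1259 × 10^2 N

34.788 N + 2.3502 N + 275.45 N = 312.5882 N.
Addition/subtraction keeps the fewest decimal places: 34.788 → 3 decimal places, 2.3502 → 4 decimal places, 275.45 → 2 decimal places; limit is 2.
Rounded to 2 decimal places: 3.1259 × 10^2 N.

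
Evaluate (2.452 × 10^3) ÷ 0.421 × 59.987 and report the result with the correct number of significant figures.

(2.452 × 10^3) ÷ 0.421 × 59.987 = 349377.966746…
Multiplication/division keeps the fewest significant figures: 2.452 × 10^3 → 4 s.f., 0.421 → 3 s.f., 59.987 → 5 s.f.; limit is 3.
Rounded to 3 significant figures: 3.49 × 10^5.

3.49 × 10^5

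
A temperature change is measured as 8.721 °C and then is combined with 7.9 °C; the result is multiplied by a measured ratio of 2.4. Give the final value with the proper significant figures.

40. °C

8.721 °C + 7.9 °C = 16.621 °C; the sum is limited to 1 decimal place (3 s.f.).
Carrying full precision, 16.621 × 2.4 = 39.8904 °C; 2.4 has 2 s.f., so the result keeps min(3, 2) = 2 s.f.
Rounded to 2 significant figures: 40. °C.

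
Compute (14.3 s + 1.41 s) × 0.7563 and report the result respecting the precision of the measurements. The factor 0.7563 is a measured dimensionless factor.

11.9 s

14.3 s + 1.41 s = 15.71 s; the sum is limited to 1 decimal place (3 s.f.).
Carrying full precision, 15.71 × 0.7563 = 11.881473 s; 0.7563 has 4 s.f., so the result keeps min(3, 4) = 3 s.f.
Rounded to 3 significant figures: 11.9 s.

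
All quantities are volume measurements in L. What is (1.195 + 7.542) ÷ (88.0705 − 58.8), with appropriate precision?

0.298

1.195 + 7.542 = 8.737, limited to 3 d.p. → 4 s.f.; 88.0705 − 58.8 = 29.2705, limited to 1 d.p. → 3 s.f.
Carrying full precision, 8.737 ÷ 29.2705 = 0.298491655421…; keep min(4, 3) = 3 s.f.
Rounded to 3 significant figures: 0.298.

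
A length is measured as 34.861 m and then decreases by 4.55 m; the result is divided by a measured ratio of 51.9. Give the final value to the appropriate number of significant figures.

34.861 m − 4.55 m = 30.311 m; the difference is limited to 2 decimal places (4 s.f.).
Carrying full precision, 30.311 ÷ 51.9 = 0.584026974952… m; 51.9 has 3 s.f., so the result keeps min(4, 3) = 3 s.f.
Rounded to 3 significant figures: 5.84 × 10^-1 m.

5.84 × 10^-1 m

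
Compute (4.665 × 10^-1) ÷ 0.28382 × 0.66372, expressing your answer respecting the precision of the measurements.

1.091

(4.665 × 10^-1) ÷ 0.28382 × 0.66372 = 1.09092164048…
Multiplication/division keeps the fewest significant figures: 4.665 × 10^-1 → 4 s.f., 0.28382 → 5 s.f., 0.66372 → 5 s.f.; limit is 4.
Rounded to 4 significant figures: 1.091.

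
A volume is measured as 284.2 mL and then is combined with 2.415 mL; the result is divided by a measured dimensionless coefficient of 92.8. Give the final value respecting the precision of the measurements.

284.2 mL + 2.415 mL = 286.615 mL; the sum is limited to 1 decimal place (4 s.f.).
Carrying full precision, 286.615 ÷ 92.8 = 3.0885237069… mL; 92.8 has 3 s.f., so the result keeps min(4, 3) = 3 s.f.
Rounded to 3 significant figures: 3.09 mL.

3.09 mL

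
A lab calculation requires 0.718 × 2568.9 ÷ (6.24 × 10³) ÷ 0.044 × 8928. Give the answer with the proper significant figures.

0.718 × 2568.9 ÷ (6.24 × 10³) ÷ 0.044 × 8928 = 59977.5274825…
Multiplication/division keeps the fewest significant figures: 0.718 → 3 s.f., 2568.9 → 5 s.f., 6.24 × 10³ → 3 s.f., 0.044 → 2 s.f., 8928 → 4 s.f.; limit is 2.
Rounded to 2 significant figures: 6.0 × 10⁴.

6.0 × 10⁴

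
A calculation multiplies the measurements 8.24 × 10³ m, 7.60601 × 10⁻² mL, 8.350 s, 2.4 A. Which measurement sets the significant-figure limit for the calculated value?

8.24 × 10³ m → 3 s.f.; 7.60601 × 10⁻² mL → 6 s.f.; 8.350 s → 4 s.f.; 2.4 A → 2 s.f.
The fewest is 2 significant figures, from 2.4 A.

2.4 A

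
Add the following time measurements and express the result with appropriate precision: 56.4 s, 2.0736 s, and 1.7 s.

56.4 s + 2.0736 s + 1.7 s = 60.1736 s.
Addition/subtraction keeps the fewest decimal places: 56.4 → 1 decimal place, 2.0736 → 4 decimal places, 1.7 → 1 decimal place; limit is 1.
Rounded to 1 decimal place: 60.2 s.

60.2 s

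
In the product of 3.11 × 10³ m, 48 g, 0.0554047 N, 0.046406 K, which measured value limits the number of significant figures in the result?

48 g

3.11 × 10³ m → 3 s.f.; 48 g → 2 s.f.; 0.0554047 N → 6 s.f.; 0.046406 K → 5 s.f.
The fewest is 2 significant figures, from 48 g.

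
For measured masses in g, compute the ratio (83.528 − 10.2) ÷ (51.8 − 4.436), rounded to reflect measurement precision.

1.55

83.528 − 10.2 = 73.328, limited to 1 d.p. → 3 s.f.; 51.8 − 4.436 = 47.364, limited to 1 d.p. → 3 s.f.
Carrying full precision, 73.328 ÷ 47.364 = 1.54818005236…; keep min(3, 3) = 3 s.f.
Rounded to 3 significant figures: 1.55.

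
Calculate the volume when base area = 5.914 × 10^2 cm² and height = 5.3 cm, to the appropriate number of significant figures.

volume = 5.914 × 10^2 cm² × 5.3 cm = 3134.42 cm³.
5.914 × 10^2 has 4 significant figures; 5.3 has 2.
Division/multiplication keeps the fewest: 2 significant figures.
Rounded: 3.1 × 10^3 cm³.

3.1 × 10^3 cm³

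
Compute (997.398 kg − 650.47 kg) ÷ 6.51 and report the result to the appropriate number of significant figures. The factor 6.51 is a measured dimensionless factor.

53.3 kg

997.398 kg − 650.47 kg = 346.928 kg; the difference is limited to 2 decimal places (5 s.f.).
Carrying full precision, 346.928 ÷ 6.51 = 53.2915514593… kg; 6.51 has 3 s.f., so the result keeps min(5, 3) = 3 s.f.
Rounded to 3 significant figures: 53.3 kg.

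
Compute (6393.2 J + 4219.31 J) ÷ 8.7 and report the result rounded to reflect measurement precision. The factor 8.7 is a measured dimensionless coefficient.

6393.2 J + 4219.31 J = 10612.51 J; the sum is limited to 1 decimal place (6 s.f.).
Carrying full precision, 10612.51 ÷ 8.7 = 1219.82873563… J; 8.7 has 2 s.f., so the result keeps min(6, 2) = 2 s.f.
Rounded to 2 significant figures: 1.2 × 10^3 J.

1.2 × 10^3 J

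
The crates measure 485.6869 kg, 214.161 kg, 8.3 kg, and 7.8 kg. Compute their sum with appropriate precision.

485.6869 kg + 214.161 kg + 8.3 kg + 7.8 kg = 715.9479 kg.
Addition/subtraction keeps the fewest decimal places: 485.6869 → 4 decimal places, 214.161 → 3 decimal places, 8.3 → 1 decimal place, 7.8 → 1 decimal place; limit is 1.
Rounded to 1 decimal place: 715.9 kg.

715.9 kg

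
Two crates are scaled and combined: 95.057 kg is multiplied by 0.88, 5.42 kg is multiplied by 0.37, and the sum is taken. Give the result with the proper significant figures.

95.057 × 0.88 = 83.65016 → 84 kg (2 s.f., last digit at the 10^0 place).
5.42 × 0.37 = 2.0054 → 2.0 kg (2 s.f., last digit at the 10^-1 place).
Sum: 85.65556 kg; keep the coarser place, 10^0.
Result: 86 kg.

86 kg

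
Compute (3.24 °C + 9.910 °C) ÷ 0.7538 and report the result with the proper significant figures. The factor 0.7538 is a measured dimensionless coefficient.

3.24 °C + 9.910 °C = 13.150 °C; the sum is limited to 2 decimal places (4 s.f.).
Carrying full precision, 13.150 ÷ 0.7538 = 17.4449456089… °C; 0.7538 has 4 s.f., so the result keeps min(4, 4) = 4 s.f.
Rounded to 4 significant figures: 17.44 °C.

17.44 °C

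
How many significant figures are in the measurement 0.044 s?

0.044: leading zeros are not significant.

2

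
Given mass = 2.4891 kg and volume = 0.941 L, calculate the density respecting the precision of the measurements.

density = 2.4891 kg ÷ 0.941 L = 2.64516471838… kg/L.
2.4891 has 5 significant figures; 0.941 has 3.
Division/multiplication keeps the fewest: 3 significant figures.
Rounded: 2.65 kg/L.

2.65 kg/L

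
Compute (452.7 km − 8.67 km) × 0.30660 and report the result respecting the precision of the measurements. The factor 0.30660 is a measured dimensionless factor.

136.1 km

452.7 km − 8.67 km = 444.03 km; the difference is limited to 1 decimal place (4 s.f.).
Carrying full precision, 444.03 × 0.30660 = 136.139598 km; 0.30660 has 5 s.f., so the result keeps min(4, 5) = 4 s.f.
Rounded to 4 significant figures: 136.1 km.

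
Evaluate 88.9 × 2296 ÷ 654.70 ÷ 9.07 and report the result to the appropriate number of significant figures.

34.4

88.9 × 2296 ÷ 654.70 ÷ 9.07 = 34.373520683…
Multiplication/division keeps the fewest significant figures: 88.9 → 3 s.f., 2296 → 4 s.f., 654.70 → 5 s.f., 9.07 → 3 s.f.; limit is 3.
Rounded to 3 significant figures: 34.4.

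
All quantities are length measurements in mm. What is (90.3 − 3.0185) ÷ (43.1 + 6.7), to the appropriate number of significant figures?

90.3 − 3.0185 = 87.2815, limited to 1 d.p. → 3 s.f.; 43.1 + 6.7 = 49.8, limited to 1 d.p. → 3 s.f.
Carrying full precision, 87.2815 ÷ 49.8 = 1.75264056225…; keep min(3, 3) = 3 s.f.
Rounded to 3 significant figures: 1.75.

1.75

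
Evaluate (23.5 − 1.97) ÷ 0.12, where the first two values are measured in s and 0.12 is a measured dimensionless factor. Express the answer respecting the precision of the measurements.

23.5 s − 1.97 s = 21.53 s; the difference is limited to 1 decimal place (3 s.f.).
Carrying full precision, 21.53 ÷ 0.12 = 179.416666667… s; 0.12 has 2 s.f., so the result keeps min(3, 2) = 2 s.f.
Rounded to 2 significant figures: 1.8 × 10^2 s.

1.8 × 10^2 s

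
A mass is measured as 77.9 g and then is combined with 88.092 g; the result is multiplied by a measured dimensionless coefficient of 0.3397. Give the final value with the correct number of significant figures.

77.9 g + 88.092 g = 165.992 g; the sum is limited to 1 decimal place (4 s.f.).
Carrying full precision, 165.992 × 0.3397 = 56.3874824 g; 0.3397 has 4 s.f., so the result keeps min(4, 4) = 4 s.f.
Rounded to 4 significant figures: 56.39 g.

56.39 g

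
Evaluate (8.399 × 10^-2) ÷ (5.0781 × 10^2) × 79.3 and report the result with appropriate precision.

(8.399 × 10^-2) ÷ (5.0781 × 10^2) × 79.3 = 0.0131159429708…
Multiplication/division keeps the fewest significant figures: 8.399 × 10^-2 → 4 s.f., 5.0781 × 10^2 → 5 s.f., 79.3 → 3 s.f.; limit is 3.
Rounded to 3 significant figures: 0.0131.

0.0131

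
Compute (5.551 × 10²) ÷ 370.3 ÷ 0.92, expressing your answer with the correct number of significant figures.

(5.551 × 10²) ÷ 370.3 ÷ 0.92 = 1.6294074135…
Multiplication/division keeps the fewest significant figures: 5.551 × 10² → 4 s.f., 370.3 → 4 s.f., 0.92 → 2 s.f.; limit is 2.
Rounded to 2 significant figures: 1.6.

1.6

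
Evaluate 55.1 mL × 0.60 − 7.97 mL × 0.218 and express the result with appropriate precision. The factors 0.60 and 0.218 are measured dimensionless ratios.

31 mL

55.1 × 0.60 = 33.06 → 33 mL (2 s.f., last digit at the 10^0 place).
7.97 × 0.218 = 1.73746 → 1.74 mL (3 s.f., last digit at the 10^-2 place).
Difference: 31.32254 mL; keep the coarser place, 10^0.
Result: 31 mL.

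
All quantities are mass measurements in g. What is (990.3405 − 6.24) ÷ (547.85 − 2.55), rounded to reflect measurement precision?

1.8047

990.3405 − 6.24 = 984.1005, limited to 2 d.p. → 5 s.f.; 547.85 − 2.55 = 545.30, limited to 2 d.p. → 5 s.f.
Carrying full precision, 984.1005 ÷ 545.30 = 1.80469558041…; keep min(5, 5) = 5 s.f.
Rounded to 5 significant figures: 1.8047.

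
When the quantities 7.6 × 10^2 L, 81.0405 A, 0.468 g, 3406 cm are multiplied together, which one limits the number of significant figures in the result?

7.6 × 10^2 L

7.6 × 10^2 L → 2 s.f.; 81.0405 A → 6 s.f.; 0.468 g → 3 s.f.; 3406 cm → 4 s.f.
The fewest is 2 significant figures, from 7.6 × 10^2 L.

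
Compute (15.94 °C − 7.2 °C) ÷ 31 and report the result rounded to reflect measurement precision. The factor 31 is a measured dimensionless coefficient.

0.28 °C

15.94 °C − 7.2 °C = 8.74 °C; the difference is limited to 1 decimal place (2 s.f.).
Carrying full precision, 8.74 ÷ 31 = 0.281935483871… °C; 31 has 2 s.f., so the result keeps min(2, 2) = 2 s.f.
Rounded to 2 significant figures: 0.28 °C.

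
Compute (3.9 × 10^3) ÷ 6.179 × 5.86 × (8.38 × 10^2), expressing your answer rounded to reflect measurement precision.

(3.9 × 10^3) ÷ 6.179 × 5.86 × (8.38 × 10^2) = 3099474.3486…
Multiplication/division keeps the fewest significant figures: 3.9 × 10^3 → 2 s.f., 6.179 → 4 s.f., 5.86 → 3 s.f., 8.38 × 10^2 → 3 s.f.; limit is 2.
Rounded to 2 significant figures: 3.1 × 10^6.

3.1 × 10^6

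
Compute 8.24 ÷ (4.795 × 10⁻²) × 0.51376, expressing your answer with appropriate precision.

8.24 ÷ (4.795 × 10⁻²) × 0.51376 = 88.2874327424…
Multiplication/division keeps the fewest significant figures: 8.24 → 3 s.f., 4.795 × 10⁻² → 4 s.f., 0.51376 → 5 s.f.; limit is 3.
Rounded to 3 significant figures: 88.3.

88.3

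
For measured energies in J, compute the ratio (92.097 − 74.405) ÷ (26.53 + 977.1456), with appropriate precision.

92.097 − 74.405 = 17.692, limited to 3 d.p. → 5 s.f.; 26.53 + 977.1456 = 1003.6756, limited to 2 d.p. → 6 s.f.
Carrying full precision, 17.692 ÷ 1003.6756 = 0.017627209429…; keep min(5, 6) = 5 s.f.
Rounded to 5 significant figures: 0.017627.

0.017627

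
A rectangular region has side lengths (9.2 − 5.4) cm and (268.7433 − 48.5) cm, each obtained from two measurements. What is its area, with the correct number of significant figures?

9.2 − 5.4 = 3.8, limited to 1 d.p. → 2 s.f.; 268.7433 − 48.5 = 220.2433, limited to 1 d.p. → 4 s.f.
Carrying full precision, 3.8 × 220.2433 = 836.92454; keep min(2, 4) = 2 s.f.
Rounded to 2 significant figures: 8.4 × 10^2 cm².

8.4 × 10^2 cm²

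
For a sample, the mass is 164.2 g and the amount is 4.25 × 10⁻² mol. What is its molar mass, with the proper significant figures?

molar mass = 164.2 g ÷ 4.25 × 10⁻² mol = 3863.52941176… g/mol.
164.2 has 4 significant figures; 4.25 × 10⁻² has 3.
Division/multiplication keeps the fewest: 3 significant figures.
Rounded: 3.86 × 10³ g/mol.

3.86 × 10³ g/mol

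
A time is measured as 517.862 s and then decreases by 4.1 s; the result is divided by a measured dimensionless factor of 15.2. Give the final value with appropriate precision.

33.8 s

517.862 s − 4.1 s = 513.762 s; the difference is limited to 1 decimal place (4 s.f.).
Carrying full precision, 513.762 ÷ 15.2 = 33.8001315789… s; 15.2 has 3 s.f., so the result keeps min(4, 3) = 3 s.f.
Rounded to 3 significant figures: 33.8 s.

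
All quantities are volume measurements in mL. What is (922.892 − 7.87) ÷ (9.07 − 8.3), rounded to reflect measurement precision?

922.892 − 7.87 = 915.022, limited to 2 d.p. → 5 s.f.; 9.07 − 8.3 = 0.77, limited to 1 d.p. → 1 s.f.
Carrying full precision, 915.022 ÷ 0.77 = 1188.34025974…; keep min(5, 1) = 1 s.f.
Rounded to 1 significant figure: 1 × 10³.

1 × 10³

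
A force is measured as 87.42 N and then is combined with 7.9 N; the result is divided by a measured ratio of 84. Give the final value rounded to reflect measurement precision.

87.42 N + 7.9 N = 95.32 N; the sum is limited to 1 decimal place (3 s.f.).
Carrying full precision, 95.32 ÷ 84 = 1.13476190476… N; 84 has 2 s.f., so the result keeps min(3, 2) = 2 s.f.
Rounded to 2 significant figures: 1.1 N.

1.1 N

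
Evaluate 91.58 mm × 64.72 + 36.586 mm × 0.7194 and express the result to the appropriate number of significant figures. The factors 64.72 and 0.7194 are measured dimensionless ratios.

91.58 × 64.72 = 5927.0576 → 5927 mm (4 s.f., last digit at the 10^0 place).
36.586 × 0.7194 = 26.3199684 → 26.32 mm (4 s.f., last digit at the 10^-2 place).
Sum: 5953.3775684 mm; keep the coarser place, 10^0.
Result: 5953 mm.

5953 mm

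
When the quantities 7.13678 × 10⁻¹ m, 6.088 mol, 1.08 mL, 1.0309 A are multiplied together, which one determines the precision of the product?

1.08 mL

7.13678 × 10⁻¹ m → 6 s.f.; 6.088 mol → 4 s.f.; 1.08 mL → 3 s.f.; 1.0309 A → 5 s.f.
The fewest is 3 significant figures, from 1.08 mL.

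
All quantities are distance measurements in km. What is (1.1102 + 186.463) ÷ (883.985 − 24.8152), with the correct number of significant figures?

1.1102 + 186.463 = 187.5732, limited to 3 d.p. → 6 s.f.; 883.985 − 24.8152 = 859.1698, limited to 3 d.p. → 6 s.f.
Carrying full precision, 187.5732 ÷ 859.1698 = 0.218319126208…; keep min(6, 6) = 6 s.f.
Rounded to 6 significant figures: 2.18319 × 10⁻¹.

2.18319 × 10⁻¹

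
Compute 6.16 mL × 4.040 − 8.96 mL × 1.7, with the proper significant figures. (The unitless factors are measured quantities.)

1.0 × 10¹ mL

6.16 × 4.040 = 24.8864 → 24.9 mL (3 s.f., last digit at the 10^-1 place).
8.96 × 1.7 = 15.232 → 15 mL (2 s.f., last digit at the 10^0 place).
Difference: 9.6544 mL; keep the coarser place, 10^0.
Result: 1.0 × 10¹ mL.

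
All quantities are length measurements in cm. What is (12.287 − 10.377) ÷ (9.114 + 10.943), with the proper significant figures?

0.09523

12.287 − 10.377 = 1.910, limited to 3 d.p. → 4 s.f.; 9.114 + 10.943 = 20.057, limited to 3 d.p. → 5 s.f.
Carrying full precision, 1.910 ÷ 20.057 = 0.0952285984943…; keep min(4, 5) = 4 s.f.
Rounded to 4 significant figures: 0.09523.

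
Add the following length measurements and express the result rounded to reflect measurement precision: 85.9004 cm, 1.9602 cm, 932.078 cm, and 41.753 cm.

85.9004 cm + 1.9602 cm + 932.078 cm + 41.753 cm = 1061.6916 cm.
Addition/subtraction keeps the fewest decimal places: 85.9004 → 4 decimal places, 1.9602 → 4 decimal places, 932.078 → 3 decimal places, 41.753 → 3 decimal places; limit is 3.
Rounded to 3 decimal places: 1061.692 cm.

1061.692 cm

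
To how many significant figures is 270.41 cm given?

270.41: zeros between nonzero digits are significant.

5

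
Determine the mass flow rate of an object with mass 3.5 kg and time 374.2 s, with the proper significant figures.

mass flow rate = 3.5 kg ÷ 374.2 s = 0.00935328701229… kg/s.
3.5 has 2 significant figures; 374.2 has 4.
Division/multiplication keeps the fewest: 2 significant figures.
Rounded: 0.0094 kg/s.

0.0094 kg/s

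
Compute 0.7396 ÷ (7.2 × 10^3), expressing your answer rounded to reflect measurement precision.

1.0 × 10^-4

0.7396 ÷ (7.2 × 10^3) = 0.000102722222222…
Multiplication/division keeps the fewest significant figures: 0.7396 → 4 s.f., 7.2 × 10^3 → 2 s.f.; limit is 2.
Rounded to 2 significant figures: 1.0 × 10^-4.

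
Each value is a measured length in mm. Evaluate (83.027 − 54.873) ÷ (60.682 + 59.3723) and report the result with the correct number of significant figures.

83.027 − 54.873 = 28.154, limited to 3 d.p. → 5 s.f.; 60.682 + 59.3723 = 120.0543, limited to 3 d.p. → 6 s.f.
Carrying full precision, 28.154 ÷ 120.0543 = 0.234510550643…; keep min(5, 6) = 5 s.f.
Rounded to 5 significant figures: 0.23451.

0.23451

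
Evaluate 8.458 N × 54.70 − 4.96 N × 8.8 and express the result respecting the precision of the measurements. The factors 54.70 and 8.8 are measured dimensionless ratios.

8.458 × 54.70 = 462.6526 → 462.7 N (4 s.f., last digit at the 10^-1 place).
4.96 × 8.8 = 43.648 → 44 N (2 s.f., last digit at the 10^0 place).
Difference: 419.0046 N; keep the coarser place, 10^0.
Result: 419 N.

419 N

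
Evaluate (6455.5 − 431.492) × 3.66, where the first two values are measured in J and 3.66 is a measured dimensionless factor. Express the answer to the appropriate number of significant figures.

2.20 × 10^4 J

6455.5 J − 431.492 J = 6024.008 J; the difference is limited to 1 decimal place (5 s.f.).
Carrying full precision, 6024.008 × 3.66 = 22047.86928 J; 3.66 has 3 s.f., so the result keeps min(5, 3) = 3 s.f.
Rounded to 3 significant figures: 2.20 × 10^4 J.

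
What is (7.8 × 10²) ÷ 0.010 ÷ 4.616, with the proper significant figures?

(7.8 × 10²) ÷ 0.010 ÷ 4.616 = 16897.7469671…
Multiplication/division keeps the fewest significant figures: 7.8 × 10² → 2 s.f., 0.010 → 2 s.f., 4.616 → 4 s.f.; limit is 2.
Rounded to 2 significant figures: 1.7 × 10⁴.

1.7 × 10⁴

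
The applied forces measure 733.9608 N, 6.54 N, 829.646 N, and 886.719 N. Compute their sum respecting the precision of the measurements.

2456.87 N

733.9608 N + 6.54 N + 829.646 N + 886.719 N = 2456.8658 N.
Addition/subtraction keeps the fewest decimal places: 733.9608 → 4 decimal places, 6.54 → 2 decimal places, 829.646 → 3 decimal places, 886.719 → 3 decimal places; limit is 2.
Rounded to 2 decimal places: 2456.87 N.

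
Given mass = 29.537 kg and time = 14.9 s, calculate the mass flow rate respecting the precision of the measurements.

mass flow rate = 29.537 kg ÷ 14.9 s = 1.98234899329… kg/s.
29.537 has 5 significant figures; 14.9 has 3.
Division/multiplication keeps the fewest: 3 significant figures.
Rounded: 1.98 kg/s.

1.98 kg/s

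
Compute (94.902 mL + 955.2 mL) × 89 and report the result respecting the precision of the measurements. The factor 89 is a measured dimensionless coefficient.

9.3 × 10^4 mL

94.902 mL + 955.2 mL = 1050.102 mL; the sum is limited to 1 decimal place (5 s.f.).
Carrying full precision, 1050.102 × 89 = 93459.078 mL; 89 has 2 s.f., so the result keeps min(5, 2) = 2 s.f.
Rounded to 2 significant figures: 9.3 × 10^4 mL.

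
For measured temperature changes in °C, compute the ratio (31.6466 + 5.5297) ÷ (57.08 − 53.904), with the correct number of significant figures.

11.7

31.6466 + 5.5297 = 37.1763, limited to 4 d.p. → 6 s.f.; 57.08 − 53.904 = 3.176, limited to 2 d.p. → 3 s.f.
Carrying full precision, 37.1763 ÷ 3.176 = 11.705384131…; keep min(6, 3) = 3 s.f.
Rounded to 3 significant figures: 11.7.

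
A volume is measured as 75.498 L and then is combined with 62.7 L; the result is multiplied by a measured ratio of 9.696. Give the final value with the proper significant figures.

75.498 L + 62.7 L = 138.198 L; the sum is limited to 1 decimal place (4 s.f.).
Carrying full precision, 138.198 × 9.696 = 1339.967808 L; 9.696 has 4 s.f., so the result keeps min(4, 4) = 4 s.f.
Rounded to 4 significant figures: 1.340 × 10³ L.

1.340 × 10³ L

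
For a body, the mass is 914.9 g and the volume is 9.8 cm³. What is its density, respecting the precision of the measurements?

density = 914.9 g ÷ 9.8 cm³ = 93.3571428571… g/cm³.
914.9 has 4 significant figures; 9.8 has 2.
Division/multiplication keeps the fewest: 2 significant figures.
Rounded: 93 g/cm³.

93 g/cm³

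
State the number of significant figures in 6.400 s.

6.400: trailing zeros after a decimal point are significant.

4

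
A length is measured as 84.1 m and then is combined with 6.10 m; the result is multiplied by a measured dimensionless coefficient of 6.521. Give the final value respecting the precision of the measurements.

5.88 × 10^2 m

84.1 m + 6.10 m = 90.20 m; the sum is limited to 1 decimal place (3 s.f.).
Carrying full precision, 90.20 × 6.521 = 588.1942 m; 6.521 has 4 s.f., so the result keeps min(3, 4) = 3 s.f.
Rounded to 3 significant figures: 5.88 × 10^2 m.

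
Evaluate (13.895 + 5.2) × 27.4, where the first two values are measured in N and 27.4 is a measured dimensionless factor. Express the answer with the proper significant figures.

523 N

13.895 N + 5.2 N = 19.095 N; the sum is limited to 1 decimal place (3 s.f.).
Carrying full precision, 19.095 × 27.4 = 523.203 N; 27.4 has 3 s.f., so the result keeps min(3, 3) = 3 s.f.
Rounded to 3 significant figures: 523 N.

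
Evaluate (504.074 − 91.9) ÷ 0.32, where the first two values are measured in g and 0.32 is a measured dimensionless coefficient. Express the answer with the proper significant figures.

504.074 g − 91.9 g = 412.174 g; the difference is limited to 1 decimal place (4 s.f.).
Carrying full precision, 412.174 ÷ 0.32 = 1288.04375 g; 0.32 has 2 s.f., so the result keeps min(4, 2) = 2 s.f.
Rounded to 2 significant figures: 1.3 × 10³ g.

1.3 × 10³ g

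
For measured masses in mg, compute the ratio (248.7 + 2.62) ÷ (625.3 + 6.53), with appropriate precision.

0.3978

248.7 + 2.62 = 251.32, limited to 1 d.p. → 4 s.f.; 625.3 + 6.53 = 631.83, limited to 1 d.p. → 4 s.f.
Carrying full precision, 251.32 ÷ 631.83 = 0.397765221658…; keep min(4, 4) = 4 s.f.
Rounded to 4 significant figures: 0.3978.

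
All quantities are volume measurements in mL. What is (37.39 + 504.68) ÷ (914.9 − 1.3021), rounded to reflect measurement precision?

5.933 × 10^-1

37.39 + 504.68 = 542.07, limited to 2 d.p. → 5 s.f.; 914.9 − 1.3021 = 913.5979, limited to 1 d.p. → 4 s.f.
Carrying full precision, 542.07 ÷ 913.5979 = 0.593335426887…; keep min(5, 4) = 4 s.f.
Rounded to 4 significant figures: 5.933 × 10^-1.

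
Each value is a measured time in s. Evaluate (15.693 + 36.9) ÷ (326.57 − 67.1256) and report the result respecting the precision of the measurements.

0.203

15.693 + 36.9 = 52.593, limited to 1 d.p. → 3 s.f.; 326.57 − 67.1256 = 259.4444, limited to 2 d.p. → 5 s.f.
Carrying full precision, 52.593 ÷ 259.4444 = 0.202713953356…; keep min(3, 5) = 3 s.f.
Rounded to 3 significant figures: 0.203.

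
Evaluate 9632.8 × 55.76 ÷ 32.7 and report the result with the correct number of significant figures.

1.64 × 10^4

9632.8 × 55.76 ÷ 32.7 = 16425.8387768…
Multiplication/division keeps the fewest significant figures: 9632.8 → 5 s.f., 55.76 → 4 s.f., 32.7 → 3 s.f.; limit is 3.
Rounded to 3 significant figures: 1.64 × 10^4.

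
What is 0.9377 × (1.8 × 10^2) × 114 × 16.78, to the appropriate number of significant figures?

3.2 × 10^5

0.9377 × (1.8 × 10^2) × 114 × 16.78 = 322874.11512
Multiplication/division keeps the fewest significant figures: 0.9377 → 4 s.f., 1.8 × 10^2 → 2 s.f., 114 → 3 s.f., 16.78 → 4 s.f.; limit is 2.
Rounded to 2 significant figures: 3.2 × 10^5.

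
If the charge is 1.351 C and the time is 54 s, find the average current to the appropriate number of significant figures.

0.025 A

average current = 1.351 C ÷ 54 s = 0.0250185185185… A.
1.351 has 4 significant figures; 54 has 2.
Division/multiplication keeps the fewest: 2 significant figures.
Rounded: 0.025 A.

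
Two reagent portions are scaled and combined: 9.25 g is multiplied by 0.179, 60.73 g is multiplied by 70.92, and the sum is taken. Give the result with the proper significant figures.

4.309 × 10³ g

9.25 × 0.179 = 1.65575 → 1.66 g (3 s.f., last digit at the 10^-2 place).
60.73 × 70.92 = 4306.9716 → 4307 g (4 s.f., last digit at the 10^0 place).
Sum: 4308.62735 g; keep the coarser place, 10^0.
Result: 4.309 × 10³ g.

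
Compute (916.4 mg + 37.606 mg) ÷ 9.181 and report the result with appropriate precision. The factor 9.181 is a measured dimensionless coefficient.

103.9 mg

916.4 mg + 37.606 mg = 954.006 mg; the sum is limited to 1 decimal place (4 s.f.).
Carrying full precision, 954.006 ÷ 9.181 = 103.910902952… mg; 9.181 has 4 s.f., so the result keeps min(4, 4) = 4 s.f.
Rounded to 4 significant figures: 103.9 mg.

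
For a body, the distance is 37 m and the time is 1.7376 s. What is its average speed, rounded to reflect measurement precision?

average speed = 37 m ÷ 1.7376 s = 21.2937384899… m/s.
37 has 2 significant figures; 1.7376 has 5.
Division/multiplication keeps the fewest: 2 significant figures.
Rounded: 21 m/s.

21 m/s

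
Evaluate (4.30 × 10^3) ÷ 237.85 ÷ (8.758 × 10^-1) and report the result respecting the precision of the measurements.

20.6

(4.30 × 10^3) ÷ 237.85 ÷ (8.758 × 10^-1) = 20.6424080608…
Multiplication/division keeps the fewest significant figures: 4.30 × 10^3 → 3 s.f., 237.85 → 5 s.f., 8.758 × 10^-1 → 4 s.f.; limit is 3.
Rounded to 3 significant figures: 20.6.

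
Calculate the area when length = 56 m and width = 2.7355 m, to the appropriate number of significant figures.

1.5 × 10^2 m²

area = 56 m × 2.7355 m = 153.188 m².
56 has 2 significant figures; 2.7355 has 5.
Division/multiplication keeps the fewest: 2 significant figures.
Rounded: 1.5 × 10^2 m².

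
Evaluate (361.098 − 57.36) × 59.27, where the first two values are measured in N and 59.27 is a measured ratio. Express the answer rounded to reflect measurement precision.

361.098 N − 57.36 N = 303.738 N; the difference is limited to 2 decimal places (5 s.f.).
Carrying full precision, 303.738 × 59.27 = 18002.55126 N; 59.27 has 4 s.f., so the result keeps min(5, 4) = 4 s.f.
Rounded to 4 significant figures: 1.800 × 10⁴ N.

1.800 × 10⁴ N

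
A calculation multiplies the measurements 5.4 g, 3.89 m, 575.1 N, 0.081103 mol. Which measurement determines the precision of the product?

5.4 g → 2 s.f.; 3.89 m → 3 s.f.; 575.1 N → 4 s.f.; 0.081103 mol → 5 s.f.
The fewest is 2 significant figures, from 5.4 g.

5.4 g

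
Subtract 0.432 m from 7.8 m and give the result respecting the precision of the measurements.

7.8 m − 0.432 m = 7.368 m.
Addition/subtraction keeps the fewest decimal places: 7.8 → 1 decimal place, 0.432 → 3 decimal places; limit is 1.
Rounded to 1 decimal place: 7.4 m.

7.4 m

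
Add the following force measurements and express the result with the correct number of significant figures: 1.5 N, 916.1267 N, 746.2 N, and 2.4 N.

1.5 N + 916.1267 N + 746.2 N + 2.4 N = 1666.2267 N.
Addition/subtraction keeps the fewest decimal places: 1.5 → 1 decimal place, 916.1267 → 4 decimal places, 746.2 → 1 decimal place, 2.4 → 1 decimal place; limit is 1.
Rounded to 1 decimal place: 1666.2 N.

1666.2 N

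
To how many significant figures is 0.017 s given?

2

0.017: leading zeros are not significant.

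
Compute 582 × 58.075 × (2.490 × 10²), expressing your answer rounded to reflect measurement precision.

582 × 58.075 × (2.490 × 10²) = 8416112.85
Multiplication/division keeps the fewest significant figures: 582 → 3 s.f., 58.075 → 5 s.f., 2.490 × 10² → 4 s.f.; limit is 3.
Rounded to 3 significant figures: 8.42 × 10⁶.

8.42 × 10⁶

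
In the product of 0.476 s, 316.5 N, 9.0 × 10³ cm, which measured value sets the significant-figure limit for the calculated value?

0.476 s → 3 s.f.; 316.5 N → 4 s.f.; 9.0 × 10³ cm → 2 s.f.
The fewest is 2 significant figures, from 9.0 × 10³ cm.

9.0 × 10³ cm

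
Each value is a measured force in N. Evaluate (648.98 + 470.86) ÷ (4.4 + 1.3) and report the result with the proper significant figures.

2.0 × 10²

648.98 + 470.86 = 1119.84, limited to 2 d.p. → 6 s.f.; 4.4 + 1.3 = 5.7, limited to 1 d.p. → 2 s.f.
Carrying full precision, 1119.84 ÷ 5.7 = 196.463157895…; keep min(6, 2) = 2 s.f.
Rounded to 2 significant figures: 2.0 × 10².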